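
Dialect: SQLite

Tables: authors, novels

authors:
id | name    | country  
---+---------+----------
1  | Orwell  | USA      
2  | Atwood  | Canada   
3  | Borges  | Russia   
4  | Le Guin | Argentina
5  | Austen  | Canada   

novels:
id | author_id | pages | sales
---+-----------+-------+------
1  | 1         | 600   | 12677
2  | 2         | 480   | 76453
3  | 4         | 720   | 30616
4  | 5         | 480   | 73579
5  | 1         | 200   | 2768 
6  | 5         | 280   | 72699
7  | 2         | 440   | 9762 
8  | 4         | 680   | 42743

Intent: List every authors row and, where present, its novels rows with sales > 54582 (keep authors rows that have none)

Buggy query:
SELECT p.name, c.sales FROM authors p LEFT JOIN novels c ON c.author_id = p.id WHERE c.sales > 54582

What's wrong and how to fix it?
Bug: Filtering c.sales in WHERE discards the NULL rows produced by LEFT JOIN, turning it into an inner join

Fix: Move the right-table condition into the ON clause so unmatched parents are kept

Corrected query:
SELECT p.name, c.sales FROM authors p LEFT JOIN novels c ON c.author_id = p.id AND c.sales > 54582

Result:
name    | sales
--------+------
Orwell  | NULL 
Atwood  | 76453
Borges  | NULL 
Le Guin | NULL 
Austen  | 72699
Austen  | 73579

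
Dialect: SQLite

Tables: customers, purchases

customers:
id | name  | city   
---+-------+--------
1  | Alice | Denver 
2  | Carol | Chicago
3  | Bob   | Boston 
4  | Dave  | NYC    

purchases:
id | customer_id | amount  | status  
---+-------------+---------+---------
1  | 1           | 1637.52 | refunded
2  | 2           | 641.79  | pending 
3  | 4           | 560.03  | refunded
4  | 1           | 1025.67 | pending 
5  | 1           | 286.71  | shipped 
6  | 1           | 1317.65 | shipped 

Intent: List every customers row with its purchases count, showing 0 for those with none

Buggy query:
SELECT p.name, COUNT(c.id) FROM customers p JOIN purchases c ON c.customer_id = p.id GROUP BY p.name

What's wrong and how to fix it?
Bug: An inner join excludes parents with zero children

Fix: Use LEFT JOIN so parents without children still appear (COUNT(c.id) gives 0)

Corrected query:
SELECT p.name, COUNT(c.id) FROM customers p LEFT JOIN purchases c ON c.customer_id = p.id GROUP BY p.name

Result:
name  | COUNT(c.id)
------+------------
Alice | 4          
Bob   | 0          
Carol | 1          
Dave  | 1          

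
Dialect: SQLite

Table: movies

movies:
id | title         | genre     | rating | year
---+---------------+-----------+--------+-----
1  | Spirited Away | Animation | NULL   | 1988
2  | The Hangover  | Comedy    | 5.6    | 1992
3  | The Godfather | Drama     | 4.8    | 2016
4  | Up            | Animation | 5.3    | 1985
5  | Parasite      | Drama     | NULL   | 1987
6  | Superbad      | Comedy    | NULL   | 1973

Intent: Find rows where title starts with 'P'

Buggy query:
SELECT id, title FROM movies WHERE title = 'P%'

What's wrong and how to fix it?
Bug: Wildcards only work with LIKE; '=' treats '%' as a literal character

Fix: Replace '=' with LIKE so 'P%' is treated as a pattern

Corrected query:
SELECT id, title FROM movies WHERE title LIKE 'P%'

Result:
id | title   
---+---------
5  | Parasite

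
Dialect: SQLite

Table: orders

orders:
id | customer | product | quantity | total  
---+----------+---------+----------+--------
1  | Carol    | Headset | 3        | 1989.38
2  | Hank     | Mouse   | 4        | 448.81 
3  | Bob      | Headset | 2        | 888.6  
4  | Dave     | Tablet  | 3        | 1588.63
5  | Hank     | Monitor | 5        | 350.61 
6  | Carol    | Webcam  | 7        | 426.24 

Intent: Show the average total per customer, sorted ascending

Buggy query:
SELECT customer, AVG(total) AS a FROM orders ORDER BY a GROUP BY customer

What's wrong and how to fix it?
Bug: GROUP BY must precede ORDER BY

Fix: Reorder: SELECT … FROM … GROUP BY … ORDER BY …

Corrected query:
SELECT customer, AVG(total) AS a FROM orders GROUP BY customer ORDER BY a

Result:
customer | a      
---------+--------
Hank     | 399.71 
Bob      | 888.6  
Carol    | 1207.81
Dave     | 1588.63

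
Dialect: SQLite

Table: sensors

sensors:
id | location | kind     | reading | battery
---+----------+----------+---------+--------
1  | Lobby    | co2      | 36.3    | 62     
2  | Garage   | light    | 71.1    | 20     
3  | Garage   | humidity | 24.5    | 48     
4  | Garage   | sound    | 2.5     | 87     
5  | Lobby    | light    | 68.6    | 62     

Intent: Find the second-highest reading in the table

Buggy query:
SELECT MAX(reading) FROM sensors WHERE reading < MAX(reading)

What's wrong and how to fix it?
Bug: The inner MAX is an aggregate inside WHERE, which is not allowed

Fix: Put the inner MAX in a scalar subquery

Corrected query:
SELECT MAX(reading) FROM sensors WHERE reading < (SELECT MAX(reading) FROM sensors)

Result:
MAX(reading)
------------
68.6        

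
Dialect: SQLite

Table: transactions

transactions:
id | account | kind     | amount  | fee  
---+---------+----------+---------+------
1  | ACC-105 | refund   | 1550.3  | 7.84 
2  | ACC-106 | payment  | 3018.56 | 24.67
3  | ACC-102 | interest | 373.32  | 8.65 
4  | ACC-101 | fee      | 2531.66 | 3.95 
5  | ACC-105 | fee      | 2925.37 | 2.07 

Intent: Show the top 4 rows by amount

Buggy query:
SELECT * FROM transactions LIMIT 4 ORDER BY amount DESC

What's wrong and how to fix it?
Bug: LIMIT must come after ORDER BY

Fix: Swap the clauses: ORDER BY first, then LIMIT

Corrected query:
SELECT * FROM transactions ORDER BY amount DESC LIMIT 4

Result:
id | account | kind    | amount  | fee  
---+---------+---------+---------+------
2  | ACC-106 | payment | 3018.56 | 24.67
5  | ACC-105 | fee     | 2925.37 | 2.07 
4  | ACC-101 | fee     | 2531.66 | 3.95 
1  | ACC-105 | refund  | 1550.3  | 7.84 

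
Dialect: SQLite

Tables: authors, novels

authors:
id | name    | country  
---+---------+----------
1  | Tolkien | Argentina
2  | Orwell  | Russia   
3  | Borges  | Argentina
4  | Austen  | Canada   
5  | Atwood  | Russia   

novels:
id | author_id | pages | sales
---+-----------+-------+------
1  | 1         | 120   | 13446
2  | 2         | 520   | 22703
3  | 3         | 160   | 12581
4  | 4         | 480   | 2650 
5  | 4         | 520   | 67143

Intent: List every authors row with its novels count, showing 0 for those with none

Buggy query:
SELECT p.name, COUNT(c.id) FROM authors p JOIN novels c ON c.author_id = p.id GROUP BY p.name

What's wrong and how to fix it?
Bug: An inner join excludes parents with zero children

Fix: Use LEFT JOIN so parents without children still appear (COUNT(c.id) gives 0)

Corrected query:
SELECT p.name, COUNT(c.id) FROM authors p LEFT JOIN novels c ON c.author_id = p.id GROUP BY p.name

Result:
name    | COUNT(c.id)
--------+------------
Atwood  | 0          
Austen  | 2          
Borges  | 1          
Orwell  | 1          
Tolkien | 1          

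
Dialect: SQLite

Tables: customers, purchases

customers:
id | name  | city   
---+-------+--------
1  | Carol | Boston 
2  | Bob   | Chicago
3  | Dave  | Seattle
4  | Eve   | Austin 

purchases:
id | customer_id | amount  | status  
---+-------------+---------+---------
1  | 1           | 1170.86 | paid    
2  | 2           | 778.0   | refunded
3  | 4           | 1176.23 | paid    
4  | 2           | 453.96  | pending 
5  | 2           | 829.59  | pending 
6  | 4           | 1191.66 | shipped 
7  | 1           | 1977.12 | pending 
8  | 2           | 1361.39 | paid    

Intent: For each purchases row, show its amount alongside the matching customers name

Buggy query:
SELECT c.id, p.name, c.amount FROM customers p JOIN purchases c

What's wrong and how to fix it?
Bug: JOIN with no ON clause produces a cartesian product; every purchases row pairs with every customers row

Fix: Specify the join condition linking the foreign key to the parent id

Corrected query:
SELECT c.id, p.name, c.amount FROM customers p JOIN purchases c ON c.customer_id = p.id

Result:
id | name  | amount 
---+-------+--------
1  | Carol | 1170.86
2  | Bob   | 778    
3  | Eve   | 1176.23
4  | Bob   | 453.96 
5  | Bob   | 829.59 
6  | Eve   | 1191.66
7  | Carol | 1977.12
8  | Bob   | 1361.39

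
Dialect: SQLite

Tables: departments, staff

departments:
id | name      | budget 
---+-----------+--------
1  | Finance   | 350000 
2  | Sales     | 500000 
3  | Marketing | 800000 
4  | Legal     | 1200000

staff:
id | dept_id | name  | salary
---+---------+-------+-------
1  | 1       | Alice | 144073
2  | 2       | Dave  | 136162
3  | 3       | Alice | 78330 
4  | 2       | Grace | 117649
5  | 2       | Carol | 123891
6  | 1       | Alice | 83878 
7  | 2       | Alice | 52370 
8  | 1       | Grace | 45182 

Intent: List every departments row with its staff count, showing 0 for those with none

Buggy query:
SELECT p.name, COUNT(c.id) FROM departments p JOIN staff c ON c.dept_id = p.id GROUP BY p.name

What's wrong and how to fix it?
Bug: INNER JOIN drops departments rows that have no matching staff rows

Fix: Switch to LEFT JOIN to retain unmatched parent rows

Corrected query:
SELECT p.name, COUNT(c.id) FROM departments p LEFT JOIN staff c ON c.dept_id = p.id GROUP BY p.name

Result:
name      | COUNT(c.id)
----------+------------
Finance   | 3          
Legal     | 0          
Marketing | 1          
Sales     | 4          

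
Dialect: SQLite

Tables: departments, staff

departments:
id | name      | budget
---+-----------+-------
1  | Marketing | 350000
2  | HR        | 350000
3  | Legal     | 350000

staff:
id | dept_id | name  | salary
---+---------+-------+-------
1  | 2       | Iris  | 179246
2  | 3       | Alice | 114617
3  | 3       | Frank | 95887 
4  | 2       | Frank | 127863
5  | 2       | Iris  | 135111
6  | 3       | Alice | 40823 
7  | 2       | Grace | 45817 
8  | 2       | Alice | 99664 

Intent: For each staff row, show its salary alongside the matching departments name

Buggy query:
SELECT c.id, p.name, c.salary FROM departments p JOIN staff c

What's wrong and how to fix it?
Bug: Missing join condition: each staff row is matched to all departments rows instead of just its own

Fix: Add ON c.dept_id = p.id to the JOIN

Corrected query:
SELECT c.id, p.name, c.salary FROM departments p JOIN staff c ON c.dept_id = p.id

Result:
id | name  | salary
---+-------+-------
1  | HR    | 179246
2  | Legal | 114617
3  | Legal | 95887 
4  | HR    | 127863
5  | HR    | 135111
6  | Legal | 40823 
7  | HR    | 45817 
8  | HR    | 99664 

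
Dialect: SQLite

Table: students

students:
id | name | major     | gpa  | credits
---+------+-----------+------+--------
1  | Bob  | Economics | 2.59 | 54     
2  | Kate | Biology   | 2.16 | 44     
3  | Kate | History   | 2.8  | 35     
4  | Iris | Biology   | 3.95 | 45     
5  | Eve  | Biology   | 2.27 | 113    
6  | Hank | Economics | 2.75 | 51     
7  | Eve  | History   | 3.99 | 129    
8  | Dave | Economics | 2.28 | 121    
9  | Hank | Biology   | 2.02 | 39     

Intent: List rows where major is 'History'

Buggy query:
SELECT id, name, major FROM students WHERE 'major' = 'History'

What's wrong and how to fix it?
Bug: Single quotes denote string literals in SQL; the column name is being compared as a constant string

Fix: Reference the column as major without single quotes

Corrected query:
SELECT id, name, major FROM students WHERE major = 'History'

Result:
id | name | major  
---+------+--------
3  | Kate | History
7  | Eve  | History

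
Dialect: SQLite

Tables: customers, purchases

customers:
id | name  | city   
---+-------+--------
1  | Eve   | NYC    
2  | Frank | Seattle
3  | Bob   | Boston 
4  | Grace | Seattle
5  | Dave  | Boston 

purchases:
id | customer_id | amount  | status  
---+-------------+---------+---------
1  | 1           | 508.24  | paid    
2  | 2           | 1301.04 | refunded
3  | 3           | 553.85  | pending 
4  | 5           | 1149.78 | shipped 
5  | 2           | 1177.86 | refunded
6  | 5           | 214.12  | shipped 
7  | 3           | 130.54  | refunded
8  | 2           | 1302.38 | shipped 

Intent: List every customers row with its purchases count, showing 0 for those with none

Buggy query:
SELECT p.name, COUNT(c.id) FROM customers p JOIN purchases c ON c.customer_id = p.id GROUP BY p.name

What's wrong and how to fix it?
Bug: An inner join excludes parents with zero children

Fix: Use LEFT JOIN so parents without children still appear (COUNT(c.id) gives 0)

Corrected query:
SELECT p.name, COUNT(c.id) FROM customers p LEFT JOIN purchases c ON c.customer_id = p.id GROUP BY p.name

Result:
name  | COUNT(c.id)
------+------------
Bob   | 2          
Dave  | 2          
Eve   | 1          
Frank | 3          
Grace | 0          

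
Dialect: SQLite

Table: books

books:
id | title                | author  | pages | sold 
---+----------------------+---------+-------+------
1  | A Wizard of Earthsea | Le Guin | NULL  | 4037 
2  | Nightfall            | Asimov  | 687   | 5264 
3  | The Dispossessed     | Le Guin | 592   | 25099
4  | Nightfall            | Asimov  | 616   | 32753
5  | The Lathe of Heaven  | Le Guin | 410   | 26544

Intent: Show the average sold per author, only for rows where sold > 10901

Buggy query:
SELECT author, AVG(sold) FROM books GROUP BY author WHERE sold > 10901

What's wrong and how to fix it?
Bug: Row-level WHERE must come before GROUP BY in the clause order

Fix: Move the WHERE clause before GROUP BY

Corrected query:
SELECT author, AVG(sold) FROM books WHERE sold > 10901 GROUP BY author

Result:
author  | AVG(sold)
--------+----------
Asimov  | 32753    
Le Guin | 25821.5  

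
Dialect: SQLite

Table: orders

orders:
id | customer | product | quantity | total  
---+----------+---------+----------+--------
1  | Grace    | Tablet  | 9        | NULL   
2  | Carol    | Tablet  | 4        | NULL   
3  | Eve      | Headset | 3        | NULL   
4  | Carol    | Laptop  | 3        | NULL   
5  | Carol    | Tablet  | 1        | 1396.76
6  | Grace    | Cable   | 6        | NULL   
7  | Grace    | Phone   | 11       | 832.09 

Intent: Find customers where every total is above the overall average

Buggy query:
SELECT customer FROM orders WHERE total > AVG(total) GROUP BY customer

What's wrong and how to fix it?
Bug: WHERE evaluates per row before aggregation, so AVG() is unavailable

Fix: Compute the overall average in a scalar subquery and compare each group's MIN against it in HAVING

Corrected query:
SELECT customer FROM orders GROUP BY customer HAVING MIN(total) > (SELECT AVG(total) FROM orders)

Result:
customer
--------
Carol   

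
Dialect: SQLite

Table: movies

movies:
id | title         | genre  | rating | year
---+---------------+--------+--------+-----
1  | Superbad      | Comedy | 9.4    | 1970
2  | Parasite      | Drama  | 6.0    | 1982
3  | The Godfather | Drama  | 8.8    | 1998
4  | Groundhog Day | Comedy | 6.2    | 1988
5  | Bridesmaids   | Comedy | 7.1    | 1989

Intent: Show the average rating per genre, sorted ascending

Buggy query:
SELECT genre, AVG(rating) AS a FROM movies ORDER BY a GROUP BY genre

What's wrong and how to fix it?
Bug: ORDER BY appears before GROUP BY; SQL clause order requires GROUP BY first

Fix: Reorder: SELECT … FROM … GROUP BY … ORDER BY …

Corrected query:
SELECT genre, AVG(rating) AS a FROM movies GROUP BY genre ORDER BY a

Result:
genre  | a       
-------+---------
Drama  | 7.4     
Comedy | 7.566667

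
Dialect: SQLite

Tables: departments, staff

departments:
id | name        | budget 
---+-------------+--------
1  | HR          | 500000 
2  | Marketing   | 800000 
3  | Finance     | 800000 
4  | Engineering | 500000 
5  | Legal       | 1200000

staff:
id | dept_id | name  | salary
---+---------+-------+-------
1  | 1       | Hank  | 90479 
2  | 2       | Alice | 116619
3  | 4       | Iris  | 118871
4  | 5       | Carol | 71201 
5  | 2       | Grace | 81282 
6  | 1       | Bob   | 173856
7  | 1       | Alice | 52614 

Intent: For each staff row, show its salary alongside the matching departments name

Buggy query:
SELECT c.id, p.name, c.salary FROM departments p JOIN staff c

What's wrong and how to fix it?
Bug: JOIN with no ON clause produces a cartesian product; every staff row pairs with every departments row

Fix: Specify the join condition linking the foreign key to the parent id

Corrected query:
SELECT c.id, p.name, c.salary FROM departments p JOIN staff c ON c.dept_id = p.id

Result:
id | name        | salary
---+-------------+-------
1  | HR          | 90479 
2  | Marketing   | 116619
3  | Engineering | 118871
4  | Legal       | 71201 
5  | Marketing   | 81282 
6  | HR          | 173856
7  | HR          | 52614 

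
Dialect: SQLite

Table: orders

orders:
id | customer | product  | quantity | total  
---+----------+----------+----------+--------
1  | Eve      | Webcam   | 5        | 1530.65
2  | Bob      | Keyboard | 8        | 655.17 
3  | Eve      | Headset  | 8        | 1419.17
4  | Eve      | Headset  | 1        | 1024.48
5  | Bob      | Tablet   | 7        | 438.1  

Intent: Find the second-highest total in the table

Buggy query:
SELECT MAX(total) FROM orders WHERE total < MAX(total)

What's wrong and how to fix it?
Bug: The inner MAX is an aggregate inside WHERE, which is not allowed

Fix: Compute the overall MAX in a subquery, then take MAX of rows below it

Corrected query:
SELECT MAX(total) FROM orders WHERE total < (SELECT MAX(total) FROM orders)

Result:
MAX(total)
----------
1419.17   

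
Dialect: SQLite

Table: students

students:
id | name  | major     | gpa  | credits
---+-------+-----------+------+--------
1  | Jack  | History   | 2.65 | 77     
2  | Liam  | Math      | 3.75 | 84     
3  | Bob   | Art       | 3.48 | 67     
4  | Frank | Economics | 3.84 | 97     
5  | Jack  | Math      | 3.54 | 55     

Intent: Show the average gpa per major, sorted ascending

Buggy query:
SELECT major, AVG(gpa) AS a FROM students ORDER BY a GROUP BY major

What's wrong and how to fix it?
Bug: ORDER BY appears before GROUP BY; SQL clause order requires GROUP BY first

Fix: Move ORDER BY to the end, after GROUP BY

Corrected query:
SELECT major, AVG(gpa) AS a FROM students GROUP BY major ORDER BY a

Result:
major     | a    
----------+------
History   | 2.65 
Art       | 3.48 
Math      | 3.645
Economics | 3.84 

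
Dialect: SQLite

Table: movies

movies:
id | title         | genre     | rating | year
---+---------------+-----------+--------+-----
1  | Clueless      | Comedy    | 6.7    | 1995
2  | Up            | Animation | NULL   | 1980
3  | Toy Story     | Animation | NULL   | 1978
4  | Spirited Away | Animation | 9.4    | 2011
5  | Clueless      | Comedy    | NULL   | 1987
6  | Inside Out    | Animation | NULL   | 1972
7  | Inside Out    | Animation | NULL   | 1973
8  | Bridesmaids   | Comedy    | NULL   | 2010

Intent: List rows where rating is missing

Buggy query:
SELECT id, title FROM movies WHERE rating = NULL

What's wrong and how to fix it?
Bug: Comparing to NULL with '=' never matches; NULL = NULL is unknown, not true

Fix: Replace '= NULL' with 'IS NULL'

Corrected query:
SELECT id, title FROM movies WHERE rating IS NULL

Result:
id | title      
---+------------
2  | Up         
3  | Toy Story  
5  | Clueless   
6  | Inside Out 
7  | Inside Out 
8  | Bridesmaids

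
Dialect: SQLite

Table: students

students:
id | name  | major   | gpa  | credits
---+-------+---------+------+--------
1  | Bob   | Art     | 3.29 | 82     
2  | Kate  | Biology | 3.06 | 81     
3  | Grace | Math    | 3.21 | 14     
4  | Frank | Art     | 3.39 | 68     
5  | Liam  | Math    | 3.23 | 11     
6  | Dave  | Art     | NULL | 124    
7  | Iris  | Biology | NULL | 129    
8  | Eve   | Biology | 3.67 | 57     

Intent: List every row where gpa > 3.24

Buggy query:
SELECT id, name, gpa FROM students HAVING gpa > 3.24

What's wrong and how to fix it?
Bug: HAVING filters the output of aggregation, but this query has no GROUP BY and no aggregate functions, so SQLite rejects it (HAVING clause on a non-aggregate query); the condition here is per row

Fix: Replace HAVING with WHERE since the condition applies to individual rows

Corrected query:
SELECT id, name, gpa FROM students WHERE gpa > 3.24

Result:
id | name  | gpa 
---+-------+-----
1  | Bob   | 3.29
4  | Frank | 3.39
8  | Eve   | 3.67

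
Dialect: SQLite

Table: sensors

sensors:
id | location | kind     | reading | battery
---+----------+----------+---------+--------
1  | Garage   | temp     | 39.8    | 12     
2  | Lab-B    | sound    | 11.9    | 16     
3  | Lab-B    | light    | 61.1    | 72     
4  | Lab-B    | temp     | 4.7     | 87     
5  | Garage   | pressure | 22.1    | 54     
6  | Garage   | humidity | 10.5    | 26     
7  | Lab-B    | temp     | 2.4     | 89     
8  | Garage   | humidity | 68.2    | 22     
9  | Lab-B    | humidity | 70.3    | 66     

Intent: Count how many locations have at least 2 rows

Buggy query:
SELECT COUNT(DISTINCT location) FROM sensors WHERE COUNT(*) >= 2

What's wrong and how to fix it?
Bug: COUNT(*) cannot appear in WHERE; the per-group count doesn't exist yet

Fix: Use a subquery that GROUPs and filters with HAVING, then count its rows

Corrected query:
SELECT COUNT(*) FROM (SELECT location FROM sensors GROUP BY location HAVING COUNT(*) >= 2)

Result:
COUNT(*)
--------
2       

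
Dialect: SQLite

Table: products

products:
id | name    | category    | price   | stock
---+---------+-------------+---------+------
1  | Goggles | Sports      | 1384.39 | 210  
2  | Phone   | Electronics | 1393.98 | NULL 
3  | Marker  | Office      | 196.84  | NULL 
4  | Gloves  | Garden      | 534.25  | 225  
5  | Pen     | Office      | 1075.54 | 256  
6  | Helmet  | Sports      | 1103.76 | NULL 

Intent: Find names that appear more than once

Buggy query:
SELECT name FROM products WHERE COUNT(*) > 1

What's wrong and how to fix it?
Bug: WHERE can't reference COUNT(*); aggregates are computed after WHERE

Fix: Group first, then use HAVING for the count condition

Corrected query:
SELECT name FROM products GROUP BY name HAVING COUNT(*) > 1

Result:
(no rows)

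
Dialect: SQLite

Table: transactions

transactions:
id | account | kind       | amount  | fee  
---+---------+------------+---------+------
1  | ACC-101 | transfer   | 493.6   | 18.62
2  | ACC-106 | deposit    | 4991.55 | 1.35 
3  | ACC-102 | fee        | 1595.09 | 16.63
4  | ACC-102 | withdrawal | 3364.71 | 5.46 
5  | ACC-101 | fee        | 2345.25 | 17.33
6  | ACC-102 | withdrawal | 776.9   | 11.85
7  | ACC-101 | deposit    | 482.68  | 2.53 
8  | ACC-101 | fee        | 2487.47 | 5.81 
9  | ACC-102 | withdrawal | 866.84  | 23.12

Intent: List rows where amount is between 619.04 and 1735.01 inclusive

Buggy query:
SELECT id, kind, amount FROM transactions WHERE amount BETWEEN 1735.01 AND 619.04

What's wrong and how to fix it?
Bug: BETWEEN expects the lower bound first; with 1735.01 AND 619.04 the range is empty

Fix: Swap the bounds so the smaller value comes first

Corrected query:
SELECT id, kind, amount FROM transactions WHERE amount BETWEEN 619.04 AND 1735.01

Result:
id | kind       | amount 
---+------------+--------
3  | fee        | 1595.09
6  | withdrawal | 776.9  
9  | withdrawal | 866.84 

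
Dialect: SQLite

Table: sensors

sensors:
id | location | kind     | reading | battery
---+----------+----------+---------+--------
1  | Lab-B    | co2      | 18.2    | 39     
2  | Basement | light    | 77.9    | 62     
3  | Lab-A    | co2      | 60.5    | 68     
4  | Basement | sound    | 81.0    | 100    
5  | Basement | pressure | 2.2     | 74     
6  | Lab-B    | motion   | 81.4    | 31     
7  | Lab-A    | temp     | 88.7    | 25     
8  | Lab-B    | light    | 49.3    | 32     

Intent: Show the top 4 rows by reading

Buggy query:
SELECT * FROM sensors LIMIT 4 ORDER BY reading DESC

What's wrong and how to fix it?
Bug: ORDER BY cannot follow LIMIT; LIMIT is the final clause

Fix: Sort with ORDER BY, then apply LIMIT

Corrected query:
SELECT * FROM sensors ORDER BY reading DESC LIMIT 4

Result:
id | location | kind   | reading | battery
---+----------+--------+---------+--------
7  | Lab-A    | temp   | 88.7    | 25     
6  | Lab-B    | motion | 81.4    | 31     
4  | Basement | sound  | 81      | 100    
2  | Basement | light  | 77.9    | 62     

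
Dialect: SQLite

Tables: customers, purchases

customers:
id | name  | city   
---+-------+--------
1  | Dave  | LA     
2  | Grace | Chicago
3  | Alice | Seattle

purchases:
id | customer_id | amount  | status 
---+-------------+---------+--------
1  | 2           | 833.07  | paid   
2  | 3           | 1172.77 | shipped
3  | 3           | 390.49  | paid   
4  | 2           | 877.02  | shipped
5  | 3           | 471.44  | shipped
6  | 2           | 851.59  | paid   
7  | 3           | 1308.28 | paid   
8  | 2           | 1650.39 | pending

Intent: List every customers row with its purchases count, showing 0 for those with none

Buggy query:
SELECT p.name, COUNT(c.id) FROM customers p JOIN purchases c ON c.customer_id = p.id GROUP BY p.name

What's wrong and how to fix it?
Bug: INNER JOIN drops customers rows that have no matching purchases rows

Fix: Switch to LEFT JOIN to retain unmatched parent rows

Corrected query:
SELECT p.name, COUNT(c.id) FROM customers p LEFT JOIN purchases c ON c.customer_id = p.id GROUP BY p.name

Result:
name  | COUNT(c.id)
------+------------
Alice | 4          
Dave  | 0          
Grace | 4          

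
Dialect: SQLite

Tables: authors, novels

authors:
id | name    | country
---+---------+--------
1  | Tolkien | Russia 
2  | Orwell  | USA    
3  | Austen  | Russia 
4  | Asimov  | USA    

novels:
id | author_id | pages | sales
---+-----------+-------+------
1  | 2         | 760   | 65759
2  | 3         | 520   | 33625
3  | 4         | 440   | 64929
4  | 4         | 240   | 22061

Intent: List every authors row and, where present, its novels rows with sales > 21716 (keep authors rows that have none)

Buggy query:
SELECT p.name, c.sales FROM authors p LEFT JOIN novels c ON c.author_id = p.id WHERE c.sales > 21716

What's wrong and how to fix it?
Bug: Filtering c.sales in WHERE discards the NULL rows produced by LEFT JOIN, turning it into an inner join

Fix: Move the right-table condition into the ON clause so unmatched parents are kept

Corrected query:
SELECT p.name, c.sales FROM authors p LEFT JOIN novels c ON c.author_id = p.id AND c.sales > 21716

Result:
name    | sales
--------+------
Tolkien | NULL 
Orwell  | 65759
Austen  | 33625
Asimov  | 22061
Asimov  | 64929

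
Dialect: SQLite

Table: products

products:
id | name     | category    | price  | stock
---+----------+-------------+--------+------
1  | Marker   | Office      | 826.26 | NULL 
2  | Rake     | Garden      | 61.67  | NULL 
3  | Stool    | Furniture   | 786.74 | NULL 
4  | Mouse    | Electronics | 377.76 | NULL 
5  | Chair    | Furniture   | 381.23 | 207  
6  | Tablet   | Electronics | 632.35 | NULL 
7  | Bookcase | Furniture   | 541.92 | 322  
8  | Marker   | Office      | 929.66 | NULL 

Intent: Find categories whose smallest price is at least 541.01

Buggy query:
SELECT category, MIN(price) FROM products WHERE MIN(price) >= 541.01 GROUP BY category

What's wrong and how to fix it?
Bug: MIN() in WHERE is a misuse of aggregate

Fix: Replace WHERE with HAVING after the GROUP BY

Corrected query:
SELECT category, MIN(price) FROM products GROUP BY category HAVING MIN(price) >= 541.01

Result:
category | MIN(price)
---------+-----------
Office   | 826.26    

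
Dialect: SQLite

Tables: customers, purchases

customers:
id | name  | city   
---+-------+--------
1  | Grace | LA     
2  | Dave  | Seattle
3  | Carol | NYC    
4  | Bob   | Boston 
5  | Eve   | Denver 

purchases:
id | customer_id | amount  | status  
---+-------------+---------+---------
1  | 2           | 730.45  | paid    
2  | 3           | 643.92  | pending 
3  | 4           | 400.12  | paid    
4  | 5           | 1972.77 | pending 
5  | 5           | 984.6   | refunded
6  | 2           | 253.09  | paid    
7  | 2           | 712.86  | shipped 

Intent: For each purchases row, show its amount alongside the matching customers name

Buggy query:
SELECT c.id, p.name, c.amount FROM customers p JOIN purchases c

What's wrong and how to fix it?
Bug: Missing join condition: each purchases row is matched to all customers rows instead of just its own

Fix: Specify the join condition linking the foreign key to the parent id

Corrected query:
SELECT c.id, p.name, c.amount FROM customers p JOIN purchases c ON c.customer_id = p.id

Result:
id | name  | amount 
---+-------+--------
1  | Dave  | 730.45 
2  | Carol | 643.92 
3  | Bob   | 400.12 
4  | Eve   | 1972.77
5  | Eve   | 984.6  
6  | Dave  | 253.09 
7  | Dave  | 712.86 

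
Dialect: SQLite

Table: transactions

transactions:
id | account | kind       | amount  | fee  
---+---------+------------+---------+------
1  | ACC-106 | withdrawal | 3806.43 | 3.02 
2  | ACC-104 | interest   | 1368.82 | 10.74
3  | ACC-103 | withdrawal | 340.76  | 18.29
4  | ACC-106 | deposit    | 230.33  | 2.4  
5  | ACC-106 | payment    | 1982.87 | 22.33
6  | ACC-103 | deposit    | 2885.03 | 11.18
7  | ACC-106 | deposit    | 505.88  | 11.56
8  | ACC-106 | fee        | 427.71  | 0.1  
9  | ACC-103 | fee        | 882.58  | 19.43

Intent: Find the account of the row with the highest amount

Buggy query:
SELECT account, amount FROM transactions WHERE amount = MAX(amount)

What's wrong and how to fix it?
Bug: WHERE is evaluated per row; an aggregate over the whole table isn't defined there

Fix: Use a subquery: WHERE amount = (SELECT MAX(amount) FROM transactions)

Corrected query:
SELECT account, amount FROM transactions WHERE amount = (SELECT MAX(amount) FROM transactions)

Result:
account | amount 
--------+--------
ACC-106 | 3806.43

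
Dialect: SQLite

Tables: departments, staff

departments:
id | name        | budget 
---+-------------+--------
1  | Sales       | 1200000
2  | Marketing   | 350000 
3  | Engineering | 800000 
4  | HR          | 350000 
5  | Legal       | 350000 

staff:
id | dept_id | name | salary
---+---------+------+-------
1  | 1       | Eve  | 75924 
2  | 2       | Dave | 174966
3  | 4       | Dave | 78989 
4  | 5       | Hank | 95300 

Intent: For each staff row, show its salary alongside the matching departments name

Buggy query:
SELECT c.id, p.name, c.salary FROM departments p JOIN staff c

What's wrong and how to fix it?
Bug: JOIN with no ON clause produces a cartesian product; every staff row pairs with every departments row

Fix: Specify the join condition linking the foreign key to the parent id

Corrected query:
SELECT c.id, p.name, c.salary FROM departments p JOIN staff c ON c.dept_id = p.id

Result:
id | name      | salary
---+-----------+-------
1  | Sales     | 75924 
2  | Marketing | 174966
3  | HR        | 78989 
4  | Legal     | 95300 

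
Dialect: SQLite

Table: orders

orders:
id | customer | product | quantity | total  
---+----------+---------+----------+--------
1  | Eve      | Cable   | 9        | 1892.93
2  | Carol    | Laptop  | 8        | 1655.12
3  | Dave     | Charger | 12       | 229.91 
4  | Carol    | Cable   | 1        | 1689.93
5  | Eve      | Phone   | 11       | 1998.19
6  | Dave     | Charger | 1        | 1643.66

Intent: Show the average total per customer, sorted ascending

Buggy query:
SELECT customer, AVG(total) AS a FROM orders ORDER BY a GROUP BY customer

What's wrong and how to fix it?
Bug: GROUP BY must precede ORDER BY

Fix: Reorder: SELECT … FROM … GROUP BY … ORDER BY …

Corrected query:
SELECT customer, AVG(total) AS a FROM orders GROUP BY customer ORDER BY a

Result:
customer | a       
---------+---------
Dave     | 936.785 
Carol    | 1672.525
Eve      | 1945.56 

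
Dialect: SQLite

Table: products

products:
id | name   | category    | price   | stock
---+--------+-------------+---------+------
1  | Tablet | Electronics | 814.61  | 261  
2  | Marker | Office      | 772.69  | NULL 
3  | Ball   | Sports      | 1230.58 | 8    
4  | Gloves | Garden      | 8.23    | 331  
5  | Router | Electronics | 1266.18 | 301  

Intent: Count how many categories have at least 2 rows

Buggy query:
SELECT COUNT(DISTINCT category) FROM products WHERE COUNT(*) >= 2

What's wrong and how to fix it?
Bug: WHERE filters individual rows, not groups, so a group-level COUNT is invalid there

Fix: Use a subquery that GROUPs and filters with HAVING, then count its rows

Corrected query:
SELECT COUNT(*) FROM (SELECT category FROM products GROUP BY category HAVING COUNT(*) >= 2)

Result:
COUNT(*)
--------
1       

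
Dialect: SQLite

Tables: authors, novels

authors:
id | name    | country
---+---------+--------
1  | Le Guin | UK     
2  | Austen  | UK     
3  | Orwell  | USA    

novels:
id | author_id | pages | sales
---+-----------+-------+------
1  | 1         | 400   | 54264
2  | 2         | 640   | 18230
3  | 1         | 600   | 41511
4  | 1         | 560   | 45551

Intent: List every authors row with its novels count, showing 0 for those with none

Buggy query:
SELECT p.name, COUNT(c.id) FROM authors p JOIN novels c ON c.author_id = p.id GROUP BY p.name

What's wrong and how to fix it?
Bug: An inner join excludes parents with zero children

Fix: Use LEFT JOIN so parents without children still appear (COUNT(c.id) gives 0)

Corrected query:
SELECT p.name, COUNT(c.id) FROM authors p LEFT JOIN novels c ON c.author_id = p.id GROUP BY p.name

Result:
name    | COUNT(c.id)
--------+------------
Austen  | 1          
Le Guin | 3          
Orwell  | 0          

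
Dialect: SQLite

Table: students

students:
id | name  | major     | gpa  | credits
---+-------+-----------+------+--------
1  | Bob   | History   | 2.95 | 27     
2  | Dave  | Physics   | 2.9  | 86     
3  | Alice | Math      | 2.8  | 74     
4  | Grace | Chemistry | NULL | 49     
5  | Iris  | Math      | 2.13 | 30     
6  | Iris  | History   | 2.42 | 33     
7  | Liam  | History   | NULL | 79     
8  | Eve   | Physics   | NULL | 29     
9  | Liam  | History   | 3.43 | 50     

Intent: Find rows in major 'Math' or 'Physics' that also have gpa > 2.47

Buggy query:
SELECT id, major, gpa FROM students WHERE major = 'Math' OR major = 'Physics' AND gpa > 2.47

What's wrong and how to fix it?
Bug: AND binds tighter than OR, so this parses as major = 'Math' OR (major = 'Physics' AND gpa > 2.47)

Fix: Group the OR with parentheses (or use IN), then AND the threshold

Corrected query:
SELECT id, major, gpa FROM students WHERE (major = 'Math' OR major = 'Physics') AND gpa > 2.47

Result:
id | major   | gpa
---+---------+----
2  | Physics | 2.9
3  | Math    | 2.8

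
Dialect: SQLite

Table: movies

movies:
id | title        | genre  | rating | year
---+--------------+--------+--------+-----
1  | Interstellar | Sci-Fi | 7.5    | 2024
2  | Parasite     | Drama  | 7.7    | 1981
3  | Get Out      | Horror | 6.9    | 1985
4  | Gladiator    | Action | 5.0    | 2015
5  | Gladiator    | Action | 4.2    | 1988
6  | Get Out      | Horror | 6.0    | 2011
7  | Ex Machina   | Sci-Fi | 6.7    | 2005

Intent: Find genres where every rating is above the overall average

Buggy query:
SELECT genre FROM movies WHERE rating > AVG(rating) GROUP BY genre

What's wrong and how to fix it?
Bug: AVG() is an aggregate; it can't sit directly in WHERE

Fix: Compute the overall average in a scalar subquery and compare each group's MIN against it in HAVING

Corrected query:
SELECT genre FROM movies GROUP BY genre HAVING MIN(rating) > (SELECT AVG(rating) FROM movies)

Result:
genre 
------
Drama 
Sci-Fi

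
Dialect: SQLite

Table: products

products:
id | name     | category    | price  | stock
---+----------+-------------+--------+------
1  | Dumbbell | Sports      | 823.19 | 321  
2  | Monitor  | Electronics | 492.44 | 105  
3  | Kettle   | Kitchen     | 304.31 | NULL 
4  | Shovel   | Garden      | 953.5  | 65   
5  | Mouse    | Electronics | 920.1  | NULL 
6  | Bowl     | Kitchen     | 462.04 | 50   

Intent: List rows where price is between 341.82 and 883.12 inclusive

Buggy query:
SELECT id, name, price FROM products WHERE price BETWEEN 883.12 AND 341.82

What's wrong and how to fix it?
Bug: The bounds are reversed; BETWEEN a AND b requires a <= b to match anything

Fix: Swap the bounds so the smaller value comes first

Corrected query:
SELECT id, name, price FROM products WHERE price BETWEEN 341.82 AND 883.12

Result:
id | name     | price 
---+----------+-------
1  | Dumbbell | 823.19
2  | Monitor  | 492.44
6  | Bowl     | 462.04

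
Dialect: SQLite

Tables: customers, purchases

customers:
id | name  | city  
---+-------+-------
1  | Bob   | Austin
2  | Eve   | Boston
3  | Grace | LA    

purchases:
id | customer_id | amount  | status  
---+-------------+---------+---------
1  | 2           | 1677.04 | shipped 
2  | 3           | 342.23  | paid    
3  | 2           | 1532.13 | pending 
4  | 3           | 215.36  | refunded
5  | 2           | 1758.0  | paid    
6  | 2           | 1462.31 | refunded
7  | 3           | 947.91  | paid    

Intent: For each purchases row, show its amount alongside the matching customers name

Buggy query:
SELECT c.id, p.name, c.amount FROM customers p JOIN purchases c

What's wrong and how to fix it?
Bug: Missing join condition: each purchases row is matched to all customers rows instead of just its own

Fix: Specify the join condition linking the foreign key to the parent id

Corrected query:
SELECT c.id, p.name, c.amount FROM customers p JOIN purchases c ON c.customer_id = p.id

Result:
id | name  | amount 
---+-------+--------
1  | Eve   | 1677.04
2  | Grace | 342.23 
3  | Eve   | 1532.13
4  | Grace | 215.36 
5  | Eve   | 1758   
6  | Eve   | 1462.31
7  | Grace | 947.91 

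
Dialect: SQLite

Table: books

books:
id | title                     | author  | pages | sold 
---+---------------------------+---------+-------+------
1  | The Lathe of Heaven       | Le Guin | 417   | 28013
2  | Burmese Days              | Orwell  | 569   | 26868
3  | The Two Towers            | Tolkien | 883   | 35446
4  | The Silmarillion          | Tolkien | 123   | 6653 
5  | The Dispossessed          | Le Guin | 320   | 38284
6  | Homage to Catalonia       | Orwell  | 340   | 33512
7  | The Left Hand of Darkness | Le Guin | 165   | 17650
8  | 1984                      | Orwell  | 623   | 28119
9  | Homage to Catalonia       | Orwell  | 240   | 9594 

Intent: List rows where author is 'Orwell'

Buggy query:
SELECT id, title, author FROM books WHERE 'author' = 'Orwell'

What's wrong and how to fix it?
Bug: 'author' in single quotes is a string literal, not the column; the comparison is literal-vs-literal and never true

Fix: Remove the quotes around the column name (or use double quotes for an identifier)

Corrected query:
SELECT id, title, author FROM books WHERE author = 'Orwell'

Result:
id | title               | author
---+---------------------+-------
2  | Burmese Days        | Orwell
6  | Homage to Catalonia | Orwell
8  | 1984                | Orwell
9  | Homage to Catalonia | Orwell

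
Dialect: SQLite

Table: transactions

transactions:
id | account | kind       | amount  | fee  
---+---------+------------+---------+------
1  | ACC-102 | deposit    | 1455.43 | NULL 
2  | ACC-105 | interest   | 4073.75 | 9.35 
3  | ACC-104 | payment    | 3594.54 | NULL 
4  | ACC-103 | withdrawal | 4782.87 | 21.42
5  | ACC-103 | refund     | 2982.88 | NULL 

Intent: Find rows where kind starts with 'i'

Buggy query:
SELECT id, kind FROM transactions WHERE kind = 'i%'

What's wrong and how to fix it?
Bug: '=' compares the literal string including the % character; pattern matching needs LIKE

Fix: Use LIKE for wildcard pattern matching

Corrected query:
SELECT id, kind FROM transactions WHERE kind LIKE 'i%'

Result:
id | kind    
---+---------
2  | interest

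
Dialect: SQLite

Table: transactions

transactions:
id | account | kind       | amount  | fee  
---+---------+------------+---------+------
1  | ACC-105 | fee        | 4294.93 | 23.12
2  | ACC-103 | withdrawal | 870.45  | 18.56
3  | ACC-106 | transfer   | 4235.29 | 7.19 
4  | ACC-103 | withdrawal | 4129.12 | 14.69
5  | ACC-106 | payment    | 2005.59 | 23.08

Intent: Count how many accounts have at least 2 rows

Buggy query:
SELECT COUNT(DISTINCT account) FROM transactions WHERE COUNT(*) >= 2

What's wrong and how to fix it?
Bug: WHERE filters individual rows, not groups, so a group-level COUNT is invalid there

Fix: Group first with HAVING COUNT(*) >= 2, then COUNT the resulting groups

Corrected query:
SELECT COUNT(*) FROM (SELECT account FROM transactions GROUP BY account HAVING COUNT(*) >= 2)

Result:
COUNT(*)
--------
2       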